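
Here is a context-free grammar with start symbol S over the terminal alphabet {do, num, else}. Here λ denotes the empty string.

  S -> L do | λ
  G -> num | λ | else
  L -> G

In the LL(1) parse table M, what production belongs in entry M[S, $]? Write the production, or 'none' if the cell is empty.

S -> λ

FIRST(G): from G->num we get {num}; from G->λ we get {λ}; from G->else we get {else}. So FIRST(G) = {λ, else, num}.
FIRST(L): from L->G we get {λ, else, num}. So FIRST(L) = {λ, else, num}.
FIRST(S): from S->L do we get {do, else, num}; from S->λ we get {λ}. So FIRST(S) = {λ, do, else, num}.
FOLLOW(S) includes $ since S is the start symbol.
FOLLOW(S): S appears on no right-hand side. Thus FOLLOW(S) = {$}.
For S -> L do: FIRST(L do) = {do, else, num}, so it goes in M[S, t] for t ∈ {do, else, num}.
For S -> λ: FIRST(λ) = {λ}, so it goes in M[S, t] for t ∈ {}; since λ ∈ FIRST, also for every t ∈ FOLLOW(S) = {$}.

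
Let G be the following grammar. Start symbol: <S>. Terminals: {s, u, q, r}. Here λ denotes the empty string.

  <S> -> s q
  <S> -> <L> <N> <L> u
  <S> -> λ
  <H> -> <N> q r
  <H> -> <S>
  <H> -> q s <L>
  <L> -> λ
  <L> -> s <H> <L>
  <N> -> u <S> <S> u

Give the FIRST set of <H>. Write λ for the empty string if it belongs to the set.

FIRST(<L>) = {λ, s}
FIRST(<N>) = {u}
FIRST(<S>) = {λ, s, u}  (via <L> <N> <L> u)
FIRST(<H>) = {λ, q, s, u}  (via <N> q r, <S>)

{λ, q, s, u}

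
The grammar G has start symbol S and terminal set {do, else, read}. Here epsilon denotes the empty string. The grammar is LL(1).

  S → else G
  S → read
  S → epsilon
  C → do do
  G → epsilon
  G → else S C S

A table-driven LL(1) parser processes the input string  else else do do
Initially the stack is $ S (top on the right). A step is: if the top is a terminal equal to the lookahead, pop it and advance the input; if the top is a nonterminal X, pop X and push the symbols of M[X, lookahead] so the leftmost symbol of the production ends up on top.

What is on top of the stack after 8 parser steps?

S

     Stack         Input              Action
  1  $ S           else else do do $  expand S → else G
  2  $ G else      else else do do $  match else
  3  $ G           else do do $       expand G → else S C S
  4  $ S C S else  else do do $       match else
  5  $ S C S       do do $            expand S → epsilon
  6  $ S C         do do $            expand C → do do
  7  $ S do do     do do $            match do
  8  $ S do        do $               match do
Stack after step 8: $ S (top = S).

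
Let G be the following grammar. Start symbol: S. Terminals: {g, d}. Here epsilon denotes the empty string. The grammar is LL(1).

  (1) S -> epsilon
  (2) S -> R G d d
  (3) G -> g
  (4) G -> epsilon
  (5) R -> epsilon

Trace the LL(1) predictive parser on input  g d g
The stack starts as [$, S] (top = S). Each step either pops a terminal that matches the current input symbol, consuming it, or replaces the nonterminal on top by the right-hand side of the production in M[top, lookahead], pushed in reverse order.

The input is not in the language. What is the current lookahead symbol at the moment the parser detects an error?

     Stack      Input    Action
  1  $ S        g d g $  expand S -> R G d d
  2  $ d d G R  g d g $  expand R -> epsilon
  3  $ d d G    g d g $  expand G -> g
  4  $ d d g    g d g $  match g
  5  $ d d      d g $    match d
  6  $ d        g $      error: top is terminal d but lookahead is g

g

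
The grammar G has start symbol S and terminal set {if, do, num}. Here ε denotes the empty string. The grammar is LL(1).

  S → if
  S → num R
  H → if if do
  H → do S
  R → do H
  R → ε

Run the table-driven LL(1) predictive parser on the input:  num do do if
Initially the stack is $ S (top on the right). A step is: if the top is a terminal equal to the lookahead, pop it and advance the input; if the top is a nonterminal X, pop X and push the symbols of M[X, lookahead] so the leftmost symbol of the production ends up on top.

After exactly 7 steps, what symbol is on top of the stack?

if

     Stack    Input           Action
  1  $ S      num do do if $  expand S → num R
  2  $ R num  num do do if $  match num
  3  $ R      do do if $      expand R → do H
  4  $ H do   do do if $      match do
  5  $ H      do if $         expand H → do S
  6  $ S do   do if $         match do
  7  $ S      if $            expand S → if
Stack after step 7: $ if (top = if).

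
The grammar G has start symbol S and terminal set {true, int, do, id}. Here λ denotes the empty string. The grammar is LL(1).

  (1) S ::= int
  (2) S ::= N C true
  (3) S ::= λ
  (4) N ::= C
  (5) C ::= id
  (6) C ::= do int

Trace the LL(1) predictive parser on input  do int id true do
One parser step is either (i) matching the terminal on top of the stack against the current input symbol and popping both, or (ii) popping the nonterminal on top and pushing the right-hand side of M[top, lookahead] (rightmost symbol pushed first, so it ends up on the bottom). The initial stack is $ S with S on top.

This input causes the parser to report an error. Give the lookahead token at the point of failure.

do

step 1: stack=$ S  input=do int id true do $  — expand S ::= N C true
step 2: stack=$ true C N  input=do int id true do $  — expand N ::= C
step 3: stack=$ true C C  input=do int id true do $  — expand C ::= do int
step 4: stack=$ true C int do  input=do int id true do $  — match do
step 5: stack=$ true C int  input=int id true do $  — match int
step 6: stack=$ true C  input=id true do $  — expand C ::= id
step 7: stack=$ true id  input=id true do $  — match id
step 8: stack=$ true  input=true do $  — match true
step 9: stack=$  input=do $  — error: stack empty but input remains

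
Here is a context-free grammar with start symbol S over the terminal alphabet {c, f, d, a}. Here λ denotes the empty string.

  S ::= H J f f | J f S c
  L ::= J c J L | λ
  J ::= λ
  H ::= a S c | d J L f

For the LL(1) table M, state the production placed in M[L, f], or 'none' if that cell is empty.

L ::= λ

FIRST(J): from J::=λ we get {λ}. So FIRST(J) = {λ}.
FIRST(H): from H::=a S c we get {a}; from H::=d J L f we get {d}. So FIRST(H) = {a, d}.
FIRST(S): from S::=H J f f we get {a, d}; from S::=J f S c we get {f}. So FIRST(S) = {a, d, f}.
FIRST(L): from L::=J c J L we get {c}; from L::=λ we get {λ}. So FIRST(L) = {λ, c}.
FOLLOW(S) includes $ since S is the start symbol.
FOLLOW(L): in L::=J c J L, the suffix after L is empty (adds nothing new); in H::=d J L f, L is followed by f with FIRST {f}. Thus FOLLOW(L) = {f}.
For L ::= J c J L: FIRST(J c J L) = {c}, so it goes in M[L, t] for t ∈ {c}.
For L ::= λ: FIRST(λ) = {λ}, so it goes in M[L, t] for t ∈ {}; since λ ∈ FIRST, also for every t ∈ FOLLOW(L) = {f}.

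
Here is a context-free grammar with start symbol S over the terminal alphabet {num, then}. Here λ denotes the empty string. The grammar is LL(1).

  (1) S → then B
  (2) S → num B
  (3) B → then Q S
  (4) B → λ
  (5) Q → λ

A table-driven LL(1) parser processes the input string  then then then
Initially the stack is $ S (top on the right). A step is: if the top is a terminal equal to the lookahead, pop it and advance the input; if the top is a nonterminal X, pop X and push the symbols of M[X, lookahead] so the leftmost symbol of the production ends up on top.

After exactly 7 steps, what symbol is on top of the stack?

B

step 1: stack=$ S  input=then then then $  — expand S → then B
step 2: stack=$ B then  input=then then then $  — match then
step 3: stack=$ B  input=then then $  — expand B → then Q S
step 4: stack=$ S Q then  input=then then $  — match then
step 5: stack=$ S Q  input=then $  — expand Q → λ
step 6: stack=$ S  input=then $  — expand S → then B
step 7: stack=$ B then  input=then $  — match then
Stack after step 7: $ B (top = B).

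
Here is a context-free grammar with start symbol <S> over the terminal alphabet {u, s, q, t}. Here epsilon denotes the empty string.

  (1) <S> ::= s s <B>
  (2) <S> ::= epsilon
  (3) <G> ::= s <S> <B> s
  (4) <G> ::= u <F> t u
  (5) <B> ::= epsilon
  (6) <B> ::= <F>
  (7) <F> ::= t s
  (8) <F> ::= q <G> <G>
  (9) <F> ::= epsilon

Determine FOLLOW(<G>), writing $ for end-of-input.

{$, q, s, t, u}

FIRST(<S>): from <S>::=s s <B> we get {s}; from <S>::=epsilon we get {epsilon}. So FIRST(<S>) = {epsilon, s}.
FIRST(<G>): from <G>::=s <S> <B> s we get {s}; from <G>::=u <F> t u we get {u}. So FIRST(<G>) = {s, u}.
FIRST(<F>): from <F>::=t s we get {t}; from <F>::=q <G> <G> we get {q}; from <F>::=epsilon we get {epsilon}. So FIRST(<F>) = {epsilon, q, t}.
FIRST(<B>): from <B>::=epsilon we get {epsilon}; from <B>::=<F> we get {epsilon, q, t}. So FIRST(<B>) = {epsilon, q, t}.
FOLLOW(<S>) includes $ since <S> is the start symbol.
FOLLOW(<S>): in <G>::=s <S> <B> s, <S> is followed by <B> s with FIRST {q, s, t}. Thus FOLLOW(<S>) = {$, q, s, t}.
FOLLOW(<B>): in <S>::=s s <B>, the suffix after <B> is empty, so FOLLOW(<B>) ⊇ FOLLOW(<S>) = {$, q, s, t}; in <G>::=s <S> <B> s, <B> is followed by s with FIRST {s}. Thus FOLLOW(<B>) = {$, q, s, t}.
FOLLOW(<F>): in <G>::=u <F> t u, <F> is followed by t u with FIRST {t}; in <B>::=<F>, the suffix after <F> is empty, so FOLLOW(<F>) ⊇ FOLLOW(<B>) = {$, q, s, t}. Thus FOLLOW(<F>) = {$, q, s, t}.
FOLLOW(<G>): in <F>::=q <G> <G> (occurrence 1), <G> is followed by <G> with FIRST {s, u}; in <F>::=q <G> <G> (occurrence 2), the suffix after <G> is empty, so FOLLOW(<G>) ⊇ FOLLOW(<F>) = {$, q, s, t}. Thus FOLLOW(<G>) = {$, q, s, t, u}.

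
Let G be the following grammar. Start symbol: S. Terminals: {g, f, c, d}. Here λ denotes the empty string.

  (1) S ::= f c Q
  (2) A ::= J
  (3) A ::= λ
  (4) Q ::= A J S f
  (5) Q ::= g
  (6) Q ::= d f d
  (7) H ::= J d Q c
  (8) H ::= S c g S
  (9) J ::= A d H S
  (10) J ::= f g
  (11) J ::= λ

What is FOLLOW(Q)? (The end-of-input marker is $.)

FIRST(S): from S::=f c Q we get {f}. So FIRST(S) = {f}.
FIRST(A): from A::=J we get {λ, d, f}; from A::=λ we get {λ}. So FIRST(A) = {λ, d, f}.
FIRST(J): from J::=A d H S we get {d, f}; from J::=f g we get {f}; from J::=λ we get {λ}. So FIRST(J) = {λ, d, f}.
FIRST(Q): from Q::=A J S f we get {d, f}; from Q::=g we get {g}; from Q::=d f d we get {d}. So FIRST(Q) = {d, f, g}.
FIRST(H): from H::=J d Q c we get {d, f}; from H::=S c g S we get {f}. So FIRST(H) = {d, f}.
FOLLOW(S) includes $ since S is the start symbol.
FOLLOW(A): in Q::=A J S f, A is followed by J S f with FIRST {d, f}; in J::=A d H S, A is followed by d H S with FIRST {d}. Thus FOLLOW(A) = {d, f}.
FOLLOW(H): in J::=A d H S, H is followed by S with FIRST {f}. Thus FOLLOW(H) = {f}.
FOLLOW(J): in A::=J, the suffix after J is empty, so FOLLOW(J) ⊇ FOLLOW(A) = {d, f}; in Q::=A J S f, J is followed by S f with FIRST {f}; in H::=J d Q c, J is followed by d Q c with FIRST {d}. Thus FOLLOW(J) = {d, f}.
FOLLOW(S): in Q::=A J S f, S is followed by f with FIRST {f}; in H::=S c g S (occurrence 1), S is followed by c g S with FIRST {c}; in H::=S c g S (occurrence 2), the suffix after S is empty, so FOLLOW(S) ⊇ FOLLOW(H) = {f}; in J::=A d H S, the suffix after S is empty, so FOLLOW(S) ⊇ FOLLOW(J) = {d, f}. Thus FOLLOW(S) = {$, c, d, f}.
FOLLOW(Q): in S::=f c Q, the suffix after Q is empty, so FOLLOW(Q) ⊇ FOLLOW(S) = {$, c, d, f}; in H::=J d Q c, Q is followed by c with FIRST {c}. Thus FOLLOW(Q) = {$, c, d, f}.

{$, c, d, f}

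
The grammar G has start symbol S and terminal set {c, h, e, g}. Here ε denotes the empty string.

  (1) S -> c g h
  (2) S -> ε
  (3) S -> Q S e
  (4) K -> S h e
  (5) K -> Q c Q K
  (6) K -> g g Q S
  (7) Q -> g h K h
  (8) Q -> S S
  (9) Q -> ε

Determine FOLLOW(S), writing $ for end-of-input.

{$, c, e, g, h}

FIRST(S): from S->c g h we get {c}; from S->ε we get {ε}; from S->Q S e we get {c, e, g}. So FIRST(S) = {ε, c, e, g}.
FIRST(Q): from Q->g h K h we get {g}; from Q->S S we get {ε, c, e, g}; from Q->ε we get {ε}. So FIRST(Q) = {ε, c, e, g}.
FIRST(K): from K->S h e we get {c, e, g, h}; from K->Q c Q K we get {c, e, g}; from K->g g Q S we get {g}. So FIRST(K) = {c, e, g, h}.
FOLLOW(S) includes $ since S is the start symbol.
FOLLOW(K): in K->Q c Q K, the suffix after K is empty (adds nothing new); in Q->g h K h, K is followed by h with FIRST {h}. Thus FOLLOW(K) = {h}.
FOLLOW(Q): in S->Q S e, Q is followed by S e with FIRST {c, e, g}; in K->Q c Q K (occurrence 1), Q is followed by c Q K with FIRST {c}; in K->Q c Q K (occurrence 2), Q is followed by K with FIRST {c, e, g, h}; in K->g g Q S, Q is followed by S with FIRST {ε, c, e, g}; in K->g g Q S, the suffix after Q is nullable, so FOLLOW(Q) ⊇ FOLLOW(K) = {h}. Thus FOLLOW(Q) = {c, e, g, h}.
FOLLOW(S): in S->Q S e, S is followed by e with FIRST {e}; in K->S h e, S is followed by h e with FIRST {h}; in K->g g Q S, the suffix after S is empty, so FOLLOW(S) ⊇ FOLLOW(K) = {h}; in Q->S S (occurrence 1), S is followed by S with FIRST {ε, c, e, g}; in Q->S S (occurrence 1), the suffix after S is nullable, so FOLLOW(S) ⊇ FOLLOW(Q) = {c, e, g, h}; in Q->S S (occurrence 2), the suffix after S is empty, so FOLLOW(S) ⊇ FOLLOW(Q) = {c, e, g, h}. Thus FOLLOW(S) = {$, c, e, g, h}.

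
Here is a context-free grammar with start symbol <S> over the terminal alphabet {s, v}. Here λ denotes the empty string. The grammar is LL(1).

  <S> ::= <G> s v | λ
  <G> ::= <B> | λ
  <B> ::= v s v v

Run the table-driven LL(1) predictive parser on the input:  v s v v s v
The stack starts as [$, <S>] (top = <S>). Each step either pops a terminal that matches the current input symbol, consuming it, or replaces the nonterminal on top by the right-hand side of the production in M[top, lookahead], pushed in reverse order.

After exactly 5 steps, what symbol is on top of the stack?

step 1: stack=$ <S>  input=v s v v s v $  — expand <S> ::= <G> s v
step 2: stack=$ v s <G>  input=v s v v s v $  — expand <G> ::= <B>
step 3: stack=$ v s <B>  input=v s v v s v $  — expand <B> ::= v s v v
step 4: stack=$ v s v v s v  input=v s v v s v $  — match v
step 5: stack=$ v s v v s  input=s v v s v $  — match s
Stack after step 5: $ v s v v (top = v).

v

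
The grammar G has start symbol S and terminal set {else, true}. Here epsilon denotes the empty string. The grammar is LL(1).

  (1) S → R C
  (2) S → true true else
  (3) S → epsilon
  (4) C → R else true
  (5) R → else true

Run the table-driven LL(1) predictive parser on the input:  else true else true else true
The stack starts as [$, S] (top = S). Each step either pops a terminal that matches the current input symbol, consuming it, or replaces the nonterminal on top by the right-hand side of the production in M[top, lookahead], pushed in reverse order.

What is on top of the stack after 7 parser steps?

step 1: stack=$ S  input=else true else true else true $  — expand S → R C
step 2: stack=$ C R  input=else true else true else true $  — expand R → else true
step 3: stack=$ C true else  input=else true else true else true $  — match else
step 4: stack=$ C true  input=true else true else true $  — match true
step 5: stack=$ C  input=else true else true $  — expand C → R else true
step 6: stack=$ true else R  input=else true else true $  — expand R → else true
step 7: stack=$ true else true else  input=else true else true $  — match else
Stack after step 7: $ true else true (top = true).

true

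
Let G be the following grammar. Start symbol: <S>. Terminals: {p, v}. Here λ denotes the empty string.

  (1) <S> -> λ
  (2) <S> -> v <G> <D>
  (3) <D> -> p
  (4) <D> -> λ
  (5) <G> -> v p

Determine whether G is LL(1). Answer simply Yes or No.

FIRST(<S>) = {λ, v}
FIRST(<D>) = {λ, p}
FIRST(<G>) = {v}
FOLLOW(<S>) = {$}
FOLLOW(<D>) = {$}
FOLLOW(<G>) = {$, p}
Each cell of M receives at most one production.

Yes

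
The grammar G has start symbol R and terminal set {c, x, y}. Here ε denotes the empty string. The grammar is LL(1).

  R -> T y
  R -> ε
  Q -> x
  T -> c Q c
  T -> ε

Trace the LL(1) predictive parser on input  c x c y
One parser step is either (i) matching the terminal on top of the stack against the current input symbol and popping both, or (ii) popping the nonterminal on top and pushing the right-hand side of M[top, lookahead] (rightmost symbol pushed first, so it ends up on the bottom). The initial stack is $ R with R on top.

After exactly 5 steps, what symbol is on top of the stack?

c

     Stack      Input      Action
  1  $ R        c x c y $  expand R -> T y
  2  $ y T      c x c y $  expand T -> c Q c
  3  $ y c Q c  c x c y $  match c
  4  $ y c Q    x c y $    expand Q -> x
  5  $ y c x    x c y $    match x
Stack after step 5: $ y c (top = c).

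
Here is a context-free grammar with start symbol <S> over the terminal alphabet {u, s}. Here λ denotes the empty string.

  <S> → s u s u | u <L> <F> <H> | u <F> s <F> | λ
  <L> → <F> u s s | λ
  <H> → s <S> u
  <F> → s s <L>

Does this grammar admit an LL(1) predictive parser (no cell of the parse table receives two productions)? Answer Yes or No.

No

FIRST(<S>) = {λ, s, u}
FIRST(<L>) = {λ, s}
FIRST(<H>) = {s}
FIRST(<F>) = {s}
FOLLOW(<S>) = {$, u}
FOLLOW(<L>) = {$, s, u}
FOLLOW(<H>) = {$, u}
FOLLOW(<F>) = {$, s, u}
Cell M[<L>, s] receives both <L> → <F> u s s and <L> → λ — the grammar is not LL(1).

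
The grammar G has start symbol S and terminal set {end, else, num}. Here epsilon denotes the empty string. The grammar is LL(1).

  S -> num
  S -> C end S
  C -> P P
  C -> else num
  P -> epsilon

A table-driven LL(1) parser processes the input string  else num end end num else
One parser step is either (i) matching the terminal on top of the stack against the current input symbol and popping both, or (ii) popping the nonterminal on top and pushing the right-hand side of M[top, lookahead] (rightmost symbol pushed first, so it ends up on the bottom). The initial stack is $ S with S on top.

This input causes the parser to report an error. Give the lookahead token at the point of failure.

else

step 1: stack=$ S  input=else num end end num else $  — expand S -> C end S
step 2: stack=$ S end C  input=else num end end num else $  — expand C -> else num
step 3: stack=$ S end num else  input=else num end end num else $  — match else
step 4: stack=$ S end num  input=num end end num else $  — match num
step 5: stack=$ S end  input=end end num else $  — match end
step 6: stack=$ S  input=end num else $  — expand S -> C end S
step 7: stack=$ S end C  input=end num else $  — expand C -> P P
step 8: stack=$ S end P P  input=end num else $  — expand P -> epsilon
step 9: stack=$ S end P  input=end num else $  — expand P -> epsilon
step 10: stack=$ S end  input=end num else $  — match end
step 11: stack=$ S  input=num else $  — expand S -> num
step 12: stack=$ num  input=num else $  — match num
step 13: stack=$  input=else $  — error: stack empty but input remains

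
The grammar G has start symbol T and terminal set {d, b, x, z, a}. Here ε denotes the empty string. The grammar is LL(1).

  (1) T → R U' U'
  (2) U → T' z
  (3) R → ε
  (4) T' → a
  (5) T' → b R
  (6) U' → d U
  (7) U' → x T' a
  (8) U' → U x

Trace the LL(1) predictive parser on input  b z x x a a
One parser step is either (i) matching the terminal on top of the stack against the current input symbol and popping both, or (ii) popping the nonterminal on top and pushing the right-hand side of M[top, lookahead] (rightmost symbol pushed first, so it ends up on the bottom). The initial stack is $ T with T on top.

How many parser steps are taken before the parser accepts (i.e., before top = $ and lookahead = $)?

14

step 1: stack=$ T  input=b z x x a a $  — expand T → R U' U'
step 2: stack=$ U' U' R  input=b z x x a a $  — expand R → ε
step 3: stack=$ U' U'  input=b z x x a a $  — expand U' → U x
step 4: stack=$ U' x U  input=b z x x a a $  — expand U → T' z
step 5: stack=$ U' x z T'  input=b z x x a a $  — expand T' → b R
step 6: stack=$ U' x z R b  input=b z x x a a $  — match b
step 7: stack=$ U' x z R  input=z x x a a $  — expand R → ε
step 8: stack=$ U' x z  input=z x x a a $  — match z
step 9: stack=$ U' x  input=x x a a $  — match x
step 10: stack=$ U'  input=x a a $  — expand U' → x T' a
step 11: stack=$ a T' x  input=x a a $  — match x
step 12: stack=$ a T'  input=a a $  — expand T' → a
step 13: stack=$ a a  input=a a $  — match a
step 14: stack=$ a  input=a $  — match a
Accept reached after 14 steps.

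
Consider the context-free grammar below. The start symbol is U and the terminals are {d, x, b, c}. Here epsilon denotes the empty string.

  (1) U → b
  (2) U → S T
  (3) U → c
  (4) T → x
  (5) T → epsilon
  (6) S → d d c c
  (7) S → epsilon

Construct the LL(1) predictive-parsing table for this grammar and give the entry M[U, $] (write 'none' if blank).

FIRST(T) = {epsilon, x}
FIRST(S) = {epsilon, d}
FIRST(U) = {epsilon, b, c, d, x}  (via S T)
FOLLOW(U) includes $ since U is the start symbol.
FOLLOW(U): U appears on no right-hand side. Thus FOLLOW(U) = {$}.
For U → b: FIRST(b) = {b}, so it goes in M[U, t] for t ∈ {b}.
For U → S T: FIRST(S T) = {epsilon, d, x}, so it goes in M[U, t] for t ∈ {d, x}; since epsilon ∈ FIRST, also for every t ∈ FOLLOW(U) = {$}.
For U → c: FIRST(c) = {c}, so it goes in M[U, t] for t ∈ {c}.

U → S T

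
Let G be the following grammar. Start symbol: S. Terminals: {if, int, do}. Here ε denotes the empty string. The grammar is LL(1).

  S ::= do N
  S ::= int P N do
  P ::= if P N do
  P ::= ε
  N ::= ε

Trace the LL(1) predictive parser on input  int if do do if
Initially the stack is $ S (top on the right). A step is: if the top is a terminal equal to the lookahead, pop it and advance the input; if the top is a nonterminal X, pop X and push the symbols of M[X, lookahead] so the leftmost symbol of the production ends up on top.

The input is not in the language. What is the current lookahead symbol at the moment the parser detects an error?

      Stack             Input              Action
   1  $ S               int if do do if $  expand S ::= int P N do
   2  $ do N P int      int if do do if $  match int
   3  $ do N P          if do do if $      expand P ::= if P N do
   4  $ do N do N P if  if do do if $      match if
   5  $ do N do N P     do do if $         expand P ::= ε
   6  $ do N do N       do do if $         expand N ::= ε
   7  $ do N do         do do if $         match do
   8  $ do N            do if $            expand N ::= ε
   9  $ do              do if $            match do
  10  $                 if $               error: stack empty but input remains

if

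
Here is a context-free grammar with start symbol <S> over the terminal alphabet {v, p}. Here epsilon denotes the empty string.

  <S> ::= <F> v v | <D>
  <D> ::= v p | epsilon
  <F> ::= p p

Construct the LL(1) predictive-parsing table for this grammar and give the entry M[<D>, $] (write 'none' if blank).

FIRST(<D>): from <D>::=v p we get {v}; from <D>::=epsilon we get {epsilon}. So FIRST(<D>) = {epsilon, v}.
FIRST(<F>): from <F>::=p p we get {p}. So FIRST(<F>) = {p}.
FIRST(<S>): from <S>::=<F> v v we get {p}; from <S>::=<D> we get {epsilon, v}. So FIRST(<S>) = {epsilon, p, v}.
FOLLOW(<S>) includes $ since <S> is the start symbol.
FOLLOW(<S>): <S> appears on no right-hand side. Thus FOLLOW(<S>) = {$}.
FOLLOW(<D>): in <S>::=<D>, the suffix after <D> is empty, so FOLLOW(<D>) ⊇ FOLLOW(<S>) = {$}. Thus FOLLOW(<D>) = {$}.
For <D> ::= v p: FIRST(v p) = {v}, so it goes in M[<D>, t] for t ∈ {v}.
For <D> ::= epsilon: FIRST(epsilon) = {epsilon}, so it goes in M[<D>, t] for t ∈ {}; since epsilon ∈ FIRST, also for every t ∈ FOLLOW(<D>) = {$}.

<D> ::= epsilon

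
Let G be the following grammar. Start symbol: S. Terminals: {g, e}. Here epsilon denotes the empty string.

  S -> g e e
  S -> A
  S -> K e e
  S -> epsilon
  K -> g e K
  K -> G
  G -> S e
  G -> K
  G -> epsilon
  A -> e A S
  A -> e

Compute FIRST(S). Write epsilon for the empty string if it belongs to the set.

FIRST(A) = {e}
FIRST(S) = {epsilon, e, g}  (via A, K e e)
FIRST(K) = {epsilon, e, g}  (via G)
FIRST(G) = {epsilon, e, g}  (via S e, K)

{epsilon, e, g}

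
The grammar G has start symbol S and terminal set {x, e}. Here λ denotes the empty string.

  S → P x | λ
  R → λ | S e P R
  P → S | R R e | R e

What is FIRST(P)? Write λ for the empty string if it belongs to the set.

FIRST(S): from S→P x we get {e, x}; from S→λ we get {λ}. So FIRST(S) = {λ, e, x}.
FIRST(R): from R→λ we get {λ}; from R→S e P R we get {e, x}. So FIRST(R) = {λ, e, x}.
FIRST(P): from P→S we get {λ, e, x}; from P→R R e we get {e, x}; from P→R e we get {e, x}. So FIRST(P) = {λ, e, x}.

{λ, e, x}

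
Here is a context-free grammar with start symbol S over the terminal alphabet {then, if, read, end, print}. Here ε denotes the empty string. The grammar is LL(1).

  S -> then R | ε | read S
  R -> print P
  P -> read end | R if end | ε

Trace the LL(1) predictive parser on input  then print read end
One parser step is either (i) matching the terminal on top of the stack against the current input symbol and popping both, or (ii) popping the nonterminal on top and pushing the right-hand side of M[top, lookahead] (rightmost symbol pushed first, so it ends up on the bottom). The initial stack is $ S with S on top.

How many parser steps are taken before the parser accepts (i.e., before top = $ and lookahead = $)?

step 1: stack=$ S  input=then print read end $  — expand S -> then R
step 2: stack=$ R then  input=then print read end $  — match then
step 3: stack=$ R  input=print read end $  — expand R -> print P
step 4: stack=$ P print  input=print read end $  — match print
step 5: stack=$ P  input=read end $  — expand P -> read end
step 6: stack=$ end read  input=read end $  — match read
step 7: stack=$ end  input=end $  — match end
Accept reached after 7 steps.

7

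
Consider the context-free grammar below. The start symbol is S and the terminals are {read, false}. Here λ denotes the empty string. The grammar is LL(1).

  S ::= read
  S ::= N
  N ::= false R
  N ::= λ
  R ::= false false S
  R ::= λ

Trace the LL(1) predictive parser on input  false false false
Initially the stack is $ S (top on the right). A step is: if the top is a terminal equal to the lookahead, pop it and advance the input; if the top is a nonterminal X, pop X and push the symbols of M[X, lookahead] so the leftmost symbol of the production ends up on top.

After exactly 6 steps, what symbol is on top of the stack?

S

     Stack            Input                Action
  1  $ S              false false false $  expand S ::= N
  2  $ N              false false false $  expand N ::= false R
  3  $ R false        false false false $  match false
  4  $ R              false false $        expand R ::= false false S
  5  $ S false false  false false $        match false
  6  $ S false        false $              match false
Stack after step 6: $ S (top = S).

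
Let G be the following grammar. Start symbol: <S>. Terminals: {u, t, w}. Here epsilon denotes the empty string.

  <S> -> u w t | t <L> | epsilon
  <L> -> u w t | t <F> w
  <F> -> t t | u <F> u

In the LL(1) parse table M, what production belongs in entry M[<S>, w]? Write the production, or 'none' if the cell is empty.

FIRST(<S>) = {epsilon, t, u}
FIRST(<L>) = {t, u}
FIRST(<F>) = {t, u}
FOLLOW(<S>) includes $ since <S> is the start symbol.
FOLLOW(<S>): <S> appears on no right-hand side. Thus FOLLOW(<S>) = {$}.
For <S> -> u w t: FIRST(u w t) = {u}, so it goes in M[<S>, t] for t ∈ {u}.
For <S> -> t <L>: FIRST(t <L>) = {t}, so it goes in M[<S>, t] for t ∈ {t}.
For <S> -> epsilon: FIRST(epsilon) = {epsilon}, so it goes in M[<S>, t] for t ∈ {}; since epsilon ∈ FIRST, also for every t ∈ FOLLOW(<S>) = {$}.
None of these place a production in M[<S>, w].

none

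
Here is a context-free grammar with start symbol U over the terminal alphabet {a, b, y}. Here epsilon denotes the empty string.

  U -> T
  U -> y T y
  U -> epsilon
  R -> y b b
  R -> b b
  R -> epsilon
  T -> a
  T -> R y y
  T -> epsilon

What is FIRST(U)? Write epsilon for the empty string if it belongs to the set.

{epsilon, a, b, y}

FIRST(R) = {epsilon, b, y}
FIRST(T) = {epsilon, a, b, y}  (via R y y)
FIRST(U) = {epsilon, a, b, y}  (via T)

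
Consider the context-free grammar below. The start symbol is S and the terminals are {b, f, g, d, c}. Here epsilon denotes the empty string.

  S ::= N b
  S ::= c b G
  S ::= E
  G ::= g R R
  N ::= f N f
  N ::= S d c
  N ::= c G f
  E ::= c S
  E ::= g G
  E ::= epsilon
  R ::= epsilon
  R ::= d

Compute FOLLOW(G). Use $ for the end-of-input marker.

FIRST(G) = {g}
FIRST(E) = {epsilon, c, g}
FIRST(R) = {epsilon, d}
FIRST(S) = {epsilon, c, d, f, g}  (via N b, E)
FIRST(N) = {c, d, f, g}  (via S d c)
FOLLOW(S) includes $ since S is the start symbol.
FOLLOW(N): in S::=N b, N is followed by b with FIRST {b}; in N::=f N f, N is followed by f with FIRST {f}. Thus FOLLOW(N) = {b, f}.
FOLLOW(S): in N::=S d c, S is followed by d c with FIRST {d}; in E::=c S, the suffix after S is empty, so FOLLOW(S) ⊇ FOLLOW(E) = {$, d}. Thus FOLLOW(S) = {$, d}.
FOLLOW(E): in S::=E, the suffix after E is empty, so FOLLOW(E) ⊇ FOLLOW(S) = {$, d}. Thus FOLLOW(E) = {$, d}.
FOLLOW(G): in S::=c b G, the suffix after G is empty, so FOLLOW(G) ⊇ FOLLOW(S) = {$, d}; in N::=c G f, G is followed by f with FIRST {f}; in E::=g G, the suffix after G is empty, so FOLLOW(G) ⊇ FOLLOW(E) = {$, d}. Thus FOLLOW(G) = {$, d, f}.
FOLLOW(R): in G::=g R R (occurrence 1), R is followed by R with FIRST {epsilon, d}; in G::=g R R (occurrence 1), the suffix after R is nullable, so FOLLOW(R) ⊇ FOLLOW(G) = {$, d, f}; in G::=g R R (occurrence 2), the suffix after R is empty, so FOLLOW(R) ⊇ FOLLOW(G) = {$, d, f}. Thus FOLLOW(R) = {$, d, f}.

{$, d, f}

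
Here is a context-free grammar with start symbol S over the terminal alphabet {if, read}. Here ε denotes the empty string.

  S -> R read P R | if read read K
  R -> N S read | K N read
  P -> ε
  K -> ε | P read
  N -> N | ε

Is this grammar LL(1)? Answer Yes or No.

FIRST(S) = {if, read}
FIRST(R) = {if, read}
FIRST(P) = {ε}
FIRST(K) = {ε, read}
FIRST(N) = {ε}
FOLLOW(S) = {$, read}
FOLLOW(R) = {$, read}
FOLLOW(P) = {if, read}
FOLLOW(K) = {$, read}
FOLLOW(N) = {if, read}
Cell M[K, read] receives both K -> ε and K -> P read — the grammar is not LL(1).

No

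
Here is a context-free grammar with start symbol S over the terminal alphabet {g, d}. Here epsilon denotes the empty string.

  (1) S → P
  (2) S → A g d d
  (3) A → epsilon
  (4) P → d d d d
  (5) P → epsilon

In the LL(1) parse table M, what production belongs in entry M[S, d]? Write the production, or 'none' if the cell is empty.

S → P

FIRST(A): from A→epsilon we get {epsilon}. So FIRST(A) = {epsilon}.
FIRST(P): from P→d d d d we get {d}; from P→epsilon we get {epsilon}. So FIRST(P) = {epsilon, d}.
FIRST(S): from S→P we get {epsilon, d}; from S→A g d d we get {g}. So FIRST(S) = {epsilon, d, g}.
FOLLOW(S) includes $ since S is the start symbol.
FOLLOW(S): S appears on no right-hand side. Thus FOLLOW(S) = {$}.
For S → P: FIRST(P) = {epsilon, d}, so it goes in M[S, t] for t ∈ {d}; since epsilon ∈ FIRST, also for every t ∈ FOLLOW(S) = {$}.
For S → A g d d: FIRST(A g d d) = {g}, so it goes in M[S, t] for t ∈ {g}.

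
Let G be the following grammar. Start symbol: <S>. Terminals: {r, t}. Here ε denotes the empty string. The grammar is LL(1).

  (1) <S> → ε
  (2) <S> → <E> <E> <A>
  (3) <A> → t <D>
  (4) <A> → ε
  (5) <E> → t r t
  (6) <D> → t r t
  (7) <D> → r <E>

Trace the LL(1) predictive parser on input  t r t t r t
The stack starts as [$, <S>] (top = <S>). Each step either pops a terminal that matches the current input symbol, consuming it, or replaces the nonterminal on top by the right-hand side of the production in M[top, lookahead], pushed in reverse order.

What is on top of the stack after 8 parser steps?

step 1: stack=$ <S>  input=t r t t r t $  — expand <S> → <E> <E> <A>
step 2: stack=$ <A> <E> <E>  input=t r t t r t $  — expand <E> → t r t
step 3: stack=$ <A> <E> t r t  input=t r t t r t $  — match t
step 4: stack=$ <A> <E> t r  input=r t t r t $  — match r
step 5: stack=$ <A> <E> t  input=t t r t $  — match t
step 6: stack=$ <A> <E>  input=t r t $  — expand <E> → t r t
step 7: stack=$ <A> t r t  input=t r t $  — match t
step 8: stack=$ <A> t r  input=r t $  — match r
Stack after step 8: $ <A> t (top = t).

t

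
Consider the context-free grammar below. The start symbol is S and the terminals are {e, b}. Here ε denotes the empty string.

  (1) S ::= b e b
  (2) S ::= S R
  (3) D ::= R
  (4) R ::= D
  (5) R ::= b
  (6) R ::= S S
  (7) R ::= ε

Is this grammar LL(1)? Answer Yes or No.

FIRST(S) = {b}
FIRST(D) = {ε, b}
FIRST(R) = {ε, b}
FOLLOW(S) = {$, b}
FOLLOW(D) = {$, b}
FOLLOW(R) = {$, b}
Cell M[R, $] receives both R ::= D and R ::= ε — the grammar is not LL(1).

No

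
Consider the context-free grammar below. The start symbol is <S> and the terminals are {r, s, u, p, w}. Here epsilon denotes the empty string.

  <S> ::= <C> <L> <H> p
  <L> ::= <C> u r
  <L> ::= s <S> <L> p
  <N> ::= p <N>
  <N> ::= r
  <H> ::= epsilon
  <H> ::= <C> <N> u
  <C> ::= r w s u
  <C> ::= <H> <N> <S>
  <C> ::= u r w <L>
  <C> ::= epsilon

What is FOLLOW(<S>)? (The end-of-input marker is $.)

FIRST(<N>): from <N>::=p <N> we get {p}; from <N>::=r we get {r}. So FIRST(<N>) = {p, r}.
FIRST(<S>): from <S>::=<C> <L> <H> p we get {p, r, s, u}. So FIRST(<S>) = {p, r, s, u}.
FIRST(<L>): from <L>::=<C> u r we get {p, r, u}; from <L>::=s <S> <L> p we get {s}. So FIRST(<L>) = {p, r, s, u}.
FIRST(<H>): from <H>::=epsilon we get {epsilon}; from <H>::=<C> <N> u we get {p, r, u}. So FIRST(<H>) = {epsilon, p, r, u}.
FIRST(<C>): from <C>::=r w s u we get {r}; from <C>::=<H> <N> <S> we get {p, r, u}; from <C>::=u r w <L> we get {u}; from <C>::=epsilon we get {epsilon}. So FIRST(<C>) = {epsilon, p, r, u}.
FOLLOW(<S>) includes $ since <S> is the start symbol.
FOLLOW(<N>): in <N>::=p <N>, the suffix after <N> is empty (adds nothing new); in <H>::=<C> <N> u, <N> is followed by u with FIRST {u}; in <C>::=<H> <N> <S>, <N> is followed by <S> with FIRST {p, r, s, u}. Thus FOLLOW(<N>) = {p, r, s, u}.
FOLLOW(<H>): in <S>::=<C> <L> <H> p, <H> is followed by p with FIRST {p}; in <C>::=<H> <N> <S>, <H> is followed by <N> <S> with FIRST {p, r}. Thus FOLLOW(<H>) = {p, r}.
FOLLOW(<C>): in <S>::=<C> <L> <H> p, <C> is followed by <L> <H> p with FIRST {p, r, s, u}; in <L>::=<C> u r, <C> is followed by u r with FIRST {u}; in <H>::=<C> <N> u, <C> is followed by <N> u with FIRST {p, r}. Thus FOLLOW(<C>) = {p, r, s, u}.
FOLLOW(<S>): in <L>::=s <S> <L> p, <S> is followed by <L> p with FIRST {p, r, s, u}; in <C>::=<H> <N> <S>, the suffix after <S> is empty, so FOLLOW(<S>) ⊇ FOLLOW(<C>) = {p, r, s, u}. Thus FOLLOW(<S>) = {$, p, r, s, u}.
FOLLOW(<L>): in <S>::=<C> <L> <H> p, <L> is followed by <H> p with FIRST {p, r, u}; in <L>::=s <S> <L> p, <L> is followed by p with FIRST {p}; in <C>::=u r w <L>, the suffix after <L> is empty, so FOLLOW(<L>) ⊇ FOLLOW(<C>) = {p, r, s, u}. Thus FOLLOW(<L>) = {p, r, s, u}.

{$, p, r, s, u}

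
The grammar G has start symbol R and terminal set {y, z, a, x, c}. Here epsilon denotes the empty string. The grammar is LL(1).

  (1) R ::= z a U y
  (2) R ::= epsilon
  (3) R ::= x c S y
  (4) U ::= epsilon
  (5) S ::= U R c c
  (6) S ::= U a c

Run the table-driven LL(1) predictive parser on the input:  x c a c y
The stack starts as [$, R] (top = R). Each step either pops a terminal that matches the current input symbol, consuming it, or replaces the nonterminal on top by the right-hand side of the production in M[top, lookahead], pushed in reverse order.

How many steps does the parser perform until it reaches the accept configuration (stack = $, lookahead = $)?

8

     Stack      Input        Action
  1  $ R        x c a c y $  expand R ::= x c S y
  2  $ y S c x  x c a c y $  match x
  3  $ y S c    c a c y $    match c
  4  $ y S      a c y $      expand S ::= U a c
  5  $ y c a U  a c y $      expand U ::= epsilon
  6  $ y c a    a c y $      match a
  7  $ y c      c y $        match c
  8  $ y        y $          match y
Accept reached after 8 steps.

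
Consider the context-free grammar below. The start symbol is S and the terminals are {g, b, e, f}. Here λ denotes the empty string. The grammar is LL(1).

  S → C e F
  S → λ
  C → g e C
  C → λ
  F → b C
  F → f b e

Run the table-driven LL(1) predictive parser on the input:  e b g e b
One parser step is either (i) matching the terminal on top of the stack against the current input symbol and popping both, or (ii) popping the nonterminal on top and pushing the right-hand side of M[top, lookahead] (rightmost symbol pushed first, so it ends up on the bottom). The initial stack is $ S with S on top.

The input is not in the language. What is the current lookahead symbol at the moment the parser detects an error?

b

     Stack    Input        Action
  1  $ S      e b g e b $  expand S → C e F
  2  $ F e C  e b g e b $  expand C → λ
  3  $ F e    e b g e b $  match e
  4  $ F      b g e b $    expand F → b C
  5  $ C b    b g e b $    match b
  6  $ C      g e b $      expand C → g e C
  7  $ C e g  g e b $      match g
  8  $ C e    e b $        match e
  9  $ C      b $          error: M[C, b] is empty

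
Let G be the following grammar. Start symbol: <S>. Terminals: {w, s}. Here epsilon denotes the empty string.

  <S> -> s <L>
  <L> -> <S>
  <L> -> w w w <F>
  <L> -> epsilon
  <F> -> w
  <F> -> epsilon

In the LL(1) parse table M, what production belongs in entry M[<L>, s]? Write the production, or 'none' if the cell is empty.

FIRST(<S>) = {s}
FIRST(<F>) = {epsilon, w}
FIRST(<L>) = {epsilon, s, w}  (via <S>)
FOLLOW(<S>) includes $ since <S> is the start symbol.
FOLLOW(<S>): in <L>-><S>, the suffix after <S> is empty, so FOLLOW(<S>) ⊇ FOLLOW(<L>) = {$}. Thus FOLLOW(<S>) = {$}.
FOLLOW(<L>): in <S>->s <L>, the suffix after <L> is empty, so FOLLOW(<L>) ⊇ FOLLOW(<S>) = {$}. Thus FOLLOW(<L>) = {$}.
For <L> -> <S>: FIRST(<S>) = {s}, so it goes in M[<L>, t] for t ∈ {s}.
For <L> -> w w w <F>: FIRST(w w w <F>) = {w}, so it goes in M[<L>, t] for t ∈ {w}.
For <L> -> epsilon: FIRST(epsilon) = {epsilon}, so it goes in M[<L>, t] for t ∈ {}; since epsilon ∈ FIRST, also for every t ∈ FOLLOW(<L>) = {$}.

<L> -> <S>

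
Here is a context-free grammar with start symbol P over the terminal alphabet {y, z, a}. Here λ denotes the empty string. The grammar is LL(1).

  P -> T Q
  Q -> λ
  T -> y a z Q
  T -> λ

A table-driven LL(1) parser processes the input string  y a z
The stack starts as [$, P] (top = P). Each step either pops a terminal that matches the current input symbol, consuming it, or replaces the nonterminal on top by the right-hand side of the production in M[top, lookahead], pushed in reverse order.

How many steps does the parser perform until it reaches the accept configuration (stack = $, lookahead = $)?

7

step 1: stack=$ P  input=y a z $  — expand P -> T Q
step 2: stack=$ Q T  input=y a z $  — expand T -> y a z Q
step 3: stack=$ Q Q z a y  input=y a z $  — match y
step 4: stack=$ Q Q z a  input=a z $  — match a
step 5: stack=$ Q Q z  input=z $  — match z
step 6: stack=$ Q Q  input=$  — expand Q -> λ
step 7: stack=$ Q  input=$  — expand Q -> λ
Accept reached after 7 steps.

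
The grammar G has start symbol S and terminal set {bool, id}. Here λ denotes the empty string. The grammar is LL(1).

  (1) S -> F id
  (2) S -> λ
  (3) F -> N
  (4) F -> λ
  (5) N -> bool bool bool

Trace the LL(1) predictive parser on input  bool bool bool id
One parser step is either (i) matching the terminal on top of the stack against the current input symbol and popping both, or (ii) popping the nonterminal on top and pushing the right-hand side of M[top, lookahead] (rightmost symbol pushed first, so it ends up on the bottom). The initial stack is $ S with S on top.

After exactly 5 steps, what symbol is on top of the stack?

     Stack                Input                Action
  1  $ S                  bool bool bool id $  expand S -> F id
  2  $ id F               bool bool bool id $  expand F -> N
  3  $ id N               bool bool bool id $  expand N -> bool bool bool
  4  $ id bool bool bool  bool bool bool id $  match bool
  5  $ id bool bool       bool bool id $       match bool
Stack after step 5: $ id bool (top = bool).

bool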